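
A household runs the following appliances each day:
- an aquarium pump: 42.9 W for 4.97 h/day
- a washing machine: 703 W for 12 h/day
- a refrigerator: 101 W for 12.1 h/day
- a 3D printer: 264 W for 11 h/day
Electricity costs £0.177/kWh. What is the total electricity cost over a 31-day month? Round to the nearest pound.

aquarium pump: 42.9 W × 4.97 h × 31 d = 6,610 Wh = 6.61 kWh
washing machine: 703 W × 12 h × 31 d = 261,516 Wh = 261.5 kWh
refrigerator: 101 W × 12.1 h × 31 d = 37,885 Wh = 37.89 kWh
3D printer: 264 W × 11 h × 31 d = 90,024 Wh = 90.02 kWh
Total energy = 6.61 + 261.5 + 37.89 + 90.02 = 396 kWh
Cost = 396 kWh × £0.177 = £70.10 ≈ £70

£70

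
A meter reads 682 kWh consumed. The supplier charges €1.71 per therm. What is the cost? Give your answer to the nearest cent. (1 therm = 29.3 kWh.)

€39.80

682 kWh × (0.03413 therm/kWh) = 23.28 therm
Cost = 23.28 therm × €1.71/therm = €39.80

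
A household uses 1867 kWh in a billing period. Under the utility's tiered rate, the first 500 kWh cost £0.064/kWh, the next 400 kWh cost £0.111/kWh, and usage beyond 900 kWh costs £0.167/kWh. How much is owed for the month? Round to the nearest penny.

£237.89

First 500 kWh × £0.064 = £32.00
Next 400 kWh × £0.111 = £44.40
Remaining 967 kWh × £0.167 = £161.49
Total = £237.89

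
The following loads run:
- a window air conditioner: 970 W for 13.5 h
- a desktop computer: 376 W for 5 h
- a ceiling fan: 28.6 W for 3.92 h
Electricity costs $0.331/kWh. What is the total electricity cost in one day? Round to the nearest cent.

$4.99

window air conditioner: 970 W × 13.5 h = 13,095 Wh = 13.1 kWh
desktop computer: 376 W × 5 h = 1,880 Wh = 1.88 kWh
ceiling fan: 28.6 W × 3.92 h = 112 Wh = 0.1121 kWh
Total energy = 13.1 + 1.88 + 0.1121 = 15.09 kWh
Cost = 15.09 kWh × $0.331 = $4.99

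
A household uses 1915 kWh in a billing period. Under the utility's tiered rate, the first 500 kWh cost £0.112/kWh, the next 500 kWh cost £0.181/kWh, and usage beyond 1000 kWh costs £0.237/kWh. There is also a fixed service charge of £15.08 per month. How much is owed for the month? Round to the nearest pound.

£378

First 500 kWh × £0.112 = £56.00
Next 500 kWh × £0.181 = £90.50
Remaining 915 kWh × £0.237 = £216.85
Energy charge = £363.36; + service £15.08 = £378.44 ≈ £378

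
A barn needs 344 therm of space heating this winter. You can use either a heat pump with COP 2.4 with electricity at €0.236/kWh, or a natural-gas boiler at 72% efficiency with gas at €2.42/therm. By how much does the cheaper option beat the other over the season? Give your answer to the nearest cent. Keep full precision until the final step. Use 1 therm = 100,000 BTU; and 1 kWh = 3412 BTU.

€164.82

Heat load = 344 therm × 100,000 = 34,400,000 BTU
Gas: input = 34,400,000 / 0.72 = 47,777,778 BTU = 477.8 therm → 477.8 × €2.42 = €1,156.22
Heat pump: 34,400,000 BTU / 3412 = 10,080 kWh heat; / 2.4 = 4,201 kWh in → × €0.236 = €991.40
Difference = |€1,156.22 − €991.40| = €164.82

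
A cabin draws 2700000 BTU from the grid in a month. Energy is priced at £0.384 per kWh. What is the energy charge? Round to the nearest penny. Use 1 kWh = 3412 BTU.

£303.87

2700000 BTU × (0.00029308 kWh/BTU) = 791.3 kWh
Cost = 791.3 kWh × £0.384/kWh = £303.87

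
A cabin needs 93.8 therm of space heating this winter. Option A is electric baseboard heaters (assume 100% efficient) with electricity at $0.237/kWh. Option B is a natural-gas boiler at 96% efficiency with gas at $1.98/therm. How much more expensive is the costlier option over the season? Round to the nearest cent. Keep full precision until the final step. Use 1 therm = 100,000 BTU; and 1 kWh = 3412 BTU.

Heat load = 93.8 therm × 100,000 = 9,380,000 BTU
Gas: input = 9,380,000 / 0.96 = 9,770,833 BTU = 97.71 therm → 97.71 × $1.98 = $193.46
Electric: 9,380,000 BTU / 3412 = 2,749 kWh → × $0.237 = $651.54
Difference = |$193.46 − $651.54| = $458.08

$458.08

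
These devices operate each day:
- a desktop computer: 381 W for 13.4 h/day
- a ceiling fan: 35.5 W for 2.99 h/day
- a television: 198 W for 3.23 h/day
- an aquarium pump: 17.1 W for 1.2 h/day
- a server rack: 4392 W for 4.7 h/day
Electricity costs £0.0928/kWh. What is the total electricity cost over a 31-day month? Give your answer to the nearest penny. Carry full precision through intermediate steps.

desktop computer: 381 W × 13.4 h × 31 d = 158,267 Wh = 158.3 kWh
ceiling fan: 35.5 W × 2.99 h × 31 d = 3,290 Wh = 3.29 kWh
television: 198 W × 3.23 h × 31 d = 19,826 Wh = 19.83 kWh
aquarium pump: 17.1 W × 1.2 h × 31 d = 636 Wh = 0.6361 kWh
server rack: 4392 W × 4.7 h × 31 d = 639,914 Wh = 639.9 kWh
Total energy = 158.3 + 3.29 + 19.83 + 0.6361 + 639.9 = 821.9 kWh
Cost = 821.9 kWh × £0.0928 = £76.28

£76.28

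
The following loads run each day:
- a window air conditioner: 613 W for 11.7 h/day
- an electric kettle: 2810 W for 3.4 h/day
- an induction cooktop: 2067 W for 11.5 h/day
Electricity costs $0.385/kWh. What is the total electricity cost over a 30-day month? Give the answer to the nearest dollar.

$468

window air conditioner: 613 W × 11.7 h × 30 d = 215,163 Wh = 215.2 kWh
electric kettle: 2810 W × 3.4 h × 30 d = 286,620 Wh = 286.6 kWh
induction cooktop: 2067 W × 11.5 h × 30 d = 713,115 Wh = 713.1 kWh
Total energy = 215.2 + 286.6 + 713.1 = 1,215 kWh
Cost = 1,215 kWh × $0.385 = $467.74 ≈ $468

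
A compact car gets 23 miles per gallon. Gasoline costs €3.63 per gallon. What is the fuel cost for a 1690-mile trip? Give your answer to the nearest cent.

Fuel = 1690 mi / 23 mpg = 73.48 gal
Cost = 73.48 gal × €3.63/gal = €266.73

€266.73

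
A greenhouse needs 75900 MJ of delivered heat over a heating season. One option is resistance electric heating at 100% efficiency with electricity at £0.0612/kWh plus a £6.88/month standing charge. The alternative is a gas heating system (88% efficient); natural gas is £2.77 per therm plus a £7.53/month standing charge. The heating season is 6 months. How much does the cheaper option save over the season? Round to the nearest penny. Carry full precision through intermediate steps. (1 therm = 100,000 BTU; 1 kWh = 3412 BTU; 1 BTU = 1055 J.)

£978.05

Heat load = 75900 MJ = 75,900,000,000 J / 1055 = 71,943,128 BTU
Gas: input = 71,943,128 / 0.88 = 81,753,555 BTU = 817.5 therm → 817.5 × £2.77 = £2,264.57; + 6 × £7.53 standing = £2,309.75
Electric: 71,943,128 BTU / 3412 = 21,090 kWh → × £0.0612 = £1,290.42; + 6 × £6.88 standing = £1,331.70
Difference = |£2,309.75 − £1,331.70| = £978.05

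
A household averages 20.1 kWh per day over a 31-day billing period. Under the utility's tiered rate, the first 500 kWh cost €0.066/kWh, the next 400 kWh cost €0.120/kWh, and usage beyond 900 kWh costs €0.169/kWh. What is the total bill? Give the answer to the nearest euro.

Usage = 20.1 kWh/day × 31 days = 623.1 kWh
First 500 kWh × €0.066 = €33.00
Next 123.1 kWh × €0.120 = €14.77
Remaining tier: 0 kWh (not reached)
Total = €47.77 ≈ €48

€48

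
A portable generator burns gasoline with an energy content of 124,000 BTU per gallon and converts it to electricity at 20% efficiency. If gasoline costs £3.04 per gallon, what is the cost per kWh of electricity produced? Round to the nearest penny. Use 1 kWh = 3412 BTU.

£0.42

Electrical output per gallon = 124,000 BTU × 0.20 / 3412 BTU/kWh = 7.268 kWh
Cost per kWh = £3.04 / 7.268 kWh = £0.418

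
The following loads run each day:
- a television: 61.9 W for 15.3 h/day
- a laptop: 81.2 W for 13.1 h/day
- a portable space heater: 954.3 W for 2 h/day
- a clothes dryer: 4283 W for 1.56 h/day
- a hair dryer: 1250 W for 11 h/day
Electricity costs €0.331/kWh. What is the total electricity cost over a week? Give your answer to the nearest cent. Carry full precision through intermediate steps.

television: 61.9 W × 15.3 h × 7 d = 6,629 Wh = 6.629 kWh
laptop: 81.2 W × 13.1 h × 7 d = 7,446 Wh = 7.446 kWh
portable space heater: 954.3 W × 2 h × 7 d = 13,360 Wh = 13.36 kWh
clothes dryer: 4283 W × 1.56 h × 7 d = 46,770 Wh = 46.77 kWh
hair dryer: 1250 W × 11 h × 7 d = 96,250 Wh = 96.25 kWh
Total energy = 6.629 + 7.446 + 13.36 + 46.77 + 96.25 = 170.5 kWh
Cost = 170.5 kWh × €0.331 = €56.42

€56.42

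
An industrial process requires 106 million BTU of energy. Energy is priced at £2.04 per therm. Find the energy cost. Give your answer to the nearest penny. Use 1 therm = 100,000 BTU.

£2162.40

106 million BTU × (10 therm/million BTU) = 1,060 therm
Cost = 1,060 therm × £2.04/therm = £2,162.40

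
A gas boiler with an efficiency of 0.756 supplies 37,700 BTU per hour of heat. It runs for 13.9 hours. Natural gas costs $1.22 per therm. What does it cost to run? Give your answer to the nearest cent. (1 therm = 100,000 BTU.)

$8.46

Heat delivered = 37,700 BTU/h × 13.9 h = 524,030 BTU
Gas input = 524,030 / 0.756 = 693,161 BTU
= 693,161 / 100,000 = 6.932 therm
Cost = 6.932 × $1.22/therm = $8.46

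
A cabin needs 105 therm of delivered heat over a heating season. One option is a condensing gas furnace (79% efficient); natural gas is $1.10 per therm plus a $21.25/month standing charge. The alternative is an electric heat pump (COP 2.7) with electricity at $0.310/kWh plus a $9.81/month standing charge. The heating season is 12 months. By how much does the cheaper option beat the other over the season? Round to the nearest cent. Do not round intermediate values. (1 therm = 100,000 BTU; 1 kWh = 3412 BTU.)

$69.85

Heat load = 105 therm × 100,000 = 10,500,000 BTU
Gas: input = 10,500,000 / 0.79 = 13,291,139 BTU = 132.9 therm → 132.9 × $1.10 = $146.20; + 12 × $21.25 standing = $401.20
Heat pump: 10,500,000 BTU / 3412 = 3,077 kWh heat; / 2.7 = 1,140 kWh in → × $0.310 = $353.33; + 12 × $9.81 standing = $471.05
Difference = |$401.20 − $471.05| = $69.85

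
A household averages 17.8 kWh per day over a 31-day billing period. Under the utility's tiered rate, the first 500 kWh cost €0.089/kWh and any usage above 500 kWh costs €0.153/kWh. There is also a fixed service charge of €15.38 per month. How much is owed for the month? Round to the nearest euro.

€68

Usage = 17.8 kWh/day × 31 days = 551.8 kWh
First 500 kWh × €0.089 = €44.50
Remaining 51.8 kWh × €0.153 = €7.93
Energy charge = €52.43; + service €15.38 = €67.81 ≈ €68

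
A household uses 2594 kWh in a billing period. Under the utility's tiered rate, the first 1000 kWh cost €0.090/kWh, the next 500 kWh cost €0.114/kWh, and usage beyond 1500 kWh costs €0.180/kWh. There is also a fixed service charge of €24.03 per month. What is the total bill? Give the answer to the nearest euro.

First 1000 kWh × €0.090 = €90.00
Next 500 kWh × €0.114 = €57.00
Remaining 1094 kWh × €0.180 = €196.92
Energy charge = €343.92; + service €24.03 = €367.95 ≈ €368

€368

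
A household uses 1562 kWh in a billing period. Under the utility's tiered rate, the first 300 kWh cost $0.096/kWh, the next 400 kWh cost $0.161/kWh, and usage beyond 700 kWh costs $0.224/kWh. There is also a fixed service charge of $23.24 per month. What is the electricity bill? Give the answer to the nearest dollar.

First 300 kWh × $0.096 = $28.80
Next 400 kWh × $0.161 = $64.40
Remaining 862 kWh × $0.224 = $193.09
Energy charge = $286.29; + service $23.24 = $309.53 ≈ $310

$310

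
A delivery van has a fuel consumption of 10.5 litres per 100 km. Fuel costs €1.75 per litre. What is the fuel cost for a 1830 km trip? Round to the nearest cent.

Fuel = 10.5 L/100 km × 1830 km / 100 = 192.2 L
Cost = 192.2 L × €1.75/L = €336.26

€336.26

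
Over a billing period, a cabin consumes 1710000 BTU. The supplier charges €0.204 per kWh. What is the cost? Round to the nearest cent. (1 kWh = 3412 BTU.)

€102.24

1710000 BTU × (0.00029308 kWh/BTU) = 501.2 kWh
Cost = 501.2 kWh × €0.204/kWh = €102.24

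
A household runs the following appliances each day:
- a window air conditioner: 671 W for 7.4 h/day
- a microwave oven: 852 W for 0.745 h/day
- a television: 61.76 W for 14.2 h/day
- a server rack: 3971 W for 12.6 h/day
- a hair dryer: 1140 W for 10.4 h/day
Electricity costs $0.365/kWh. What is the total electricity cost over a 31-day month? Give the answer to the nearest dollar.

window air conditioner: 671 W × 7.4 h × 31 d = 153,927 Wh = 153.9 kWh
microwave oven: 852 W × 0.745 h × 31 d = 19,677 Wh = 19.68 kWh
television: 61.76 W × 14.2 h × 31 d = 27,187 Wh = 27.19 kWh
server rack: 3971 W × 12.6 h × 31 d = 1,551,073 Wh = 1,551 kWh
hair dryer: 1140 W × 10.4 h × 31 d = 367,536 Wh = 367.5 kWh
Total energy = 153.9 + 19.68 + 27.19 + 1,551 + 367.5 = 2,119 kWh
Cost = 2,119 kWh × $0.365 = $773.58 ≈ $774

$774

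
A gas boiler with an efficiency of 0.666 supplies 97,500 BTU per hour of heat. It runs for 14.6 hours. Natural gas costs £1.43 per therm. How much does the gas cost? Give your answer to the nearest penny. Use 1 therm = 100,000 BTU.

Heat delivered = 97,500 BTU/h × 14.6 h = 1,423,500 BTU
Gas input = 1,423,500 / 0.666 = 2,137,387 BTU
= 2,137,387 / 100,000 = 21.37 therm
Cost = 21.37 × £1.43/therm = £30.56

£30.56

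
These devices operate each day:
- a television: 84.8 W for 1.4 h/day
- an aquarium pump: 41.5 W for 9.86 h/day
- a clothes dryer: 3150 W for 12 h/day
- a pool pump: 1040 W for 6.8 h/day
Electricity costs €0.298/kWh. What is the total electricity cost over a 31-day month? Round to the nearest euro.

television: 84.8 W × 1.4 h × 31 d = 3,680 Wh = 3.68 kWh
aquarium pump: 41.5 W × 9.86 h × 31 d = 12,685 Wh = 12.68 kWh
clothes dryer: 3150 W × 12 h × 31 d = 1,171,800 Wh = 1,172 kWh
pool pump: 1040 W × 6.8 h × 31 d = 219,232 Wh = 219.2 kWh
Total energy = 3.68 + 12.68 + 1,172 + 219.2 = 1,407 kWh
Cost = 1,407 kWh × €0.298 = €419.40 ≈ €419

€419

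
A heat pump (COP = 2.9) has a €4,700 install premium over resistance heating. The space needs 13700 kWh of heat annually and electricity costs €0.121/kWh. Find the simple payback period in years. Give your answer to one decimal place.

4.3 years

Resistance: 13700 kWh × €0.121 = €1,657.70/yr
Heat pump: 13700 / 2.9 = 4724 kWh in → × €0.121 = €571.62/yr
Annual savings = €1,086.08
Payback = €4,700 / €1,086.08 = 4.33 years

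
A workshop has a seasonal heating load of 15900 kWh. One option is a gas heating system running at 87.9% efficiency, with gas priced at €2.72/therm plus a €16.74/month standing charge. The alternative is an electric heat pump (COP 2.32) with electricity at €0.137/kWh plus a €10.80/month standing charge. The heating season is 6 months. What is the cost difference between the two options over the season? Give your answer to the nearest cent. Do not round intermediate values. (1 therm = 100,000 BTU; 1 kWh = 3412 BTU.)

€775.47

Heat load = 15900 kWh × 3412 = 54,250,800 BTU
Gas: input = 54,250,800 / 0.879 = 61,718,771 BTU = 617.2 therm → 617.2 × €2.72 = €1,678.75; + 6 × €16.74 standing = €1,779.19
Heat pump: 54,250,800 BTU / 3412 = 15,900 kWh heat; / 2.32 = 6,853 kWh in → × €0.137 = €938.92; + 6 × €10.80 standing = €1,003.72
Difference = |€1,779.19 − €1,003.72| = €775.47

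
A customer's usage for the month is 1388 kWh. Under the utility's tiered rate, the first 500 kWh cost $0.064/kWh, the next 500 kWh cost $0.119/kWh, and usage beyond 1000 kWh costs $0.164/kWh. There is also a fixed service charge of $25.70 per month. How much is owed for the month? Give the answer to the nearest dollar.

$181

First 500 kWh × $0.064 = $32.00
Next 500 kWh × $0.119 = $59.50
Remaining 388 kWh × $0.164 = $63.63
Energy charge = $155.13; + service $25.70 = $180.83 ≈ $181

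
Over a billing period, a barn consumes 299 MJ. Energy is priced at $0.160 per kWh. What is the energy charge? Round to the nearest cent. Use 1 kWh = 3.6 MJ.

299 MJ × (0.27778 kWh/MJ) = 83.06 kWh
Cost = 83.06 kWh × $0.160/kWh = $13.29

$13.29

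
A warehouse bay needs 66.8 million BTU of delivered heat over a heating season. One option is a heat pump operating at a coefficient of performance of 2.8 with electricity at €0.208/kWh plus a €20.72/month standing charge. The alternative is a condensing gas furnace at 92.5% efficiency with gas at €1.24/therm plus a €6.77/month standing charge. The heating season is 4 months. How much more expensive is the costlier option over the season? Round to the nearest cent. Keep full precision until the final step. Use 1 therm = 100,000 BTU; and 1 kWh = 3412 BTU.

€614.68

Heat load = 66.8 × 10⁶ BTU = 66,800,000 BTU
Gas: input = 66,800,000 / 0.925 = 72,216,216 BTU = 722.2 therm → 722.2 × €1.24 = €895.48; + 4 × €6.77 standing = €922.56
Heat pump: 66,800,000 BTU / 3412 = 19,580 kWh heat; / 2.8 = 6,992 kWh in → × €0.208 = €1,454.36; + 4 × €20.72 standing = €1,537.24
Difference = |€922.56 − €1,537.24| = €614.68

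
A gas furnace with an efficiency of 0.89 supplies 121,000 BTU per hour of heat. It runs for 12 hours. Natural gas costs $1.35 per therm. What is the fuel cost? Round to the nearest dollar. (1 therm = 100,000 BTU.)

Heat delivered = 121,000 BTU/h × 12 h = 1,452,000 BTU
Gas input = 1,452,000 / 0.89 = 1,631,461 BTU
= 1,631,461 / 100,000 = 16.31 therm
Cost = 16.31 × $1.35/therm = $22.02 ≈ $22

$22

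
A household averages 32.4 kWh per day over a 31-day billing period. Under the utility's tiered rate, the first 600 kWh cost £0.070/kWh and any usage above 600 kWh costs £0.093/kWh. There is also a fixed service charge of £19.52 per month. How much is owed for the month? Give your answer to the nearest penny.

Usage = 32.4 kWh/day × 31 days = 1004.4 kWh
First 600 kWh × £0.070 = £42.00
Remaining 404.4 kWh × £0.093 = £37.61
Energy charge = £79.61; + service £19.52 = £99.13

£99.13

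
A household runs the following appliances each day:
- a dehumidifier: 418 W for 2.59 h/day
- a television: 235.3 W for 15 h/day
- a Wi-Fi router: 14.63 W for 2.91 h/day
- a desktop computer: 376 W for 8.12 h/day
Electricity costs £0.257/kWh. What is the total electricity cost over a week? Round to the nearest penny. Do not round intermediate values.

dehumidifier: 418 W × 2.59 h × 7 d = 7,578 Wh = 7.578 kWh
television: 235.3 W × 15 h × 7 d = 24,706 Wh = 24.71 kWh
Wi-Fi router: 14.63 W × 2.91 h × 7 d = 298 Wh = 0.298 kWh
desktop computer: 376 W × 8.12 h × 7 d = 21,372 Wh = 21.37 kWh
Total energy = 7.578 + 24.71 + 0.298 + 21.37 = 53.95 kWh
Cost = 53.95 kWh × £0.257 = £13.87

£13.87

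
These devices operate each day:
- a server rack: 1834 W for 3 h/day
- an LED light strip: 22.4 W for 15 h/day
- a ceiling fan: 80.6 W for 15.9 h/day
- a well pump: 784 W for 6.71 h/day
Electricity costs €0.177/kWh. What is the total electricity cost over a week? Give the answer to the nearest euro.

server rack: 1834 W × 3 h × 7 d = 38,514 Wh = 38.51 kWh
LED light strip: 22.4 W × 15 h × 7 d = 2,352 Wh = 2.352 kWh
ceiling fan: 80.6 W × 15.9 h × 7 d = 8,971 Wh = 8.971 kWh
well pump: 784 W × 6.71 h × 7 d = 36,824 Wh = 36.82 kWh
Total energy = 38.51 + 2.352 + 8.971 + 36.82 = 86.66 kWh
Cost = 86.66 kWh × €0.177 = €15.34 ≈ €15

€15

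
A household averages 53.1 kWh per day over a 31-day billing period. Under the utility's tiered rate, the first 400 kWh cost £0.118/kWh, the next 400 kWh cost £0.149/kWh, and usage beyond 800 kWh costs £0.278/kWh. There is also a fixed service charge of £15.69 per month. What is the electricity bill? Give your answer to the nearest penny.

Usage = 53.1 kWh/day × 31 days = 1646.1 kWh
First 400 kWh × £0.118 = £47.20
Next 400 kWh × £0.149 = £59.60
Remaining 846.1 kWh × £0.278 = £235.22
Energy charge = £342.02; + service £15.69 = £357.71

£357.71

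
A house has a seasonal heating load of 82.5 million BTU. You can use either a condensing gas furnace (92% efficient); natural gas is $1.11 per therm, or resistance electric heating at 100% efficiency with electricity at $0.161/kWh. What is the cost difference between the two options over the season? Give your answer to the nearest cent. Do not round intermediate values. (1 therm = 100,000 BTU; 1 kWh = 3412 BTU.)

$2897.50

Heat load = 82.5 × 10⁶ BTU = 82,500,000 BTU
Gas: input = 82,500,000 / 0.920 = 89,673,913 BTU = 896.7 therm → 896.7 × $1.11 = $995.38
Electric: 82,500,000 BTU / 3412 = 24,180 kWh → × $0.161 = $3,892.88
Difference = |$995.38 − $3,892.88| = $2,897.50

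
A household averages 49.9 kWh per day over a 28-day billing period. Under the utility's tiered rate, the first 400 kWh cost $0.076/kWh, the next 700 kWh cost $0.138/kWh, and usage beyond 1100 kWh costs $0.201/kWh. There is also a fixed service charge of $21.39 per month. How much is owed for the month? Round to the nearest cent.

$208.13

Usage = 49.9 kWh/day × 28 days = 1397.2 kWh
First 400 kWh × $0.076 = $30.40
Next 700 kWh × $0.138 = $96.60
Remaining 297.2 kWh × $0.201 = $59.74
Energy charge = $186.74; + service $21.39 = $208.13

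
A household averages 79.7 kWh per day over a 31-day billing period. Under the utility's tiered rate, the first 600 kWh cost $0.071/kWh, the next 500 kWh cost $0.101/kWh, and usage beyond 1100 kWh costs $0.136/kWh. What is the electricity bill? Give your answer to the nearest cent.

$279.52

Usage = 79.7 kWh/day × 31 days = 2470.7 kWh
First 600 kWh × $0.071 = $42.60
Next 500 kWh × $0.101 = $50.50
Remaining 1370.7 kWh × $0.136 = $186.42
Total = $279.52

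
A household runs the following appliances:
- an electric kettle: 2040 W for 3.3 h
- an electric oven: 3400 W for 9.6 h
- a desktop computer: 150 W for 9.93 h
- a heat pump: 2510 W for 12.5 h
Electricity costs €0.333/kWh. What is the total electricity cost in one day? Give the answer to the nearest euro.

€24

electric kettle: 2040 W × 3.3 h = 6,732 Wh = 6.732 kWh
electric oven: 3400 W × 9.6 h = 32,640 Wh = 32.64 kWh
desktop computer: 150 W × 9.93 h = 1,490 Wh = 1.49 kWh
heat pump: 2510 W × 12.5 h = 31,375 Wh = 31.38 kWh
Total energy = 6.732 + 32.64 + 1.49 + 31.38 = 72.24 kWh
Cost = 72.24 kWh × €0.333 = €24.05 ≈ €24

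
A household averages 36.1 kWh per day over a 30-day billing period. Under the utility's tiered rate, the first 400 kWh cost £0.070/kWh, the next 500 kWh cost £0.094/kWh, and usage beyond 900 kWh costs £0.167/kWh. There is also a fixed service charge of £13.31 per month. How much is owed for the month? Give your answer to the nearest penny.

Usage = 36.1 kWh/day × 30 days = 1083 kWh
First 400 kWh × £0.070 = £28.00
Next 500 kWh × £0.094 = £47.00
Remaining 183 kWh × £0.167 = £30.56
Energy charge = £105.56; + service £13.31 = £118.87

£118.87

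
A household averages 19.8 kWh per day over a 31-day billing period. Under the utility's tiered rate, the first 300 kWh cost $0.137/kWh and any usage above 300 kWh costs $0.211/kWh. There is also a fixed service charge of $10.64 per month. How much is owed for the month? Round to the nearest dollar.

$118

Usage = 19.8 kWh/day × 31 days = 613.8 kWh
First 300 kWh × $0.137 = $41.10
Remaining 313.8 kWh × $0.211 = $66.21
Energy charge = $107.31; + service $10.64 = $117.95 ≈ $118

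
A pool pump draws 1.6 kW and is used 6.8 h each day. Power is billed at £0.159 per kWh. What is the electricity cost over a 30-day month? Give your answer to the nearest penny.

£51.90

Energy = 1600 W × 6.8 h/day × 30 days = 326,400 Wh = 326.4 kWh
Cost = 326.4 kWh × £0.159/kWh = £51.90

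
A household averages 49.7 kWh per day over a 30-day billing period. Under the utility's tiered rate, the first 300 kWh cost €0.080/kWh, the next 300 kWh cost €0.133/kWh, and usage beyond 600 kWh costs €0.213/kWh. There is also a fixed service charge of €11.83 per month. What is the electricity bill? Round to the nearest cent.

€265.51

Usage = 49.7 kWh/day × 30 days = 1491 kWh
First 300 kWh × €0.080 = €24.00
Next 300 kWh × €0.133 = €39.90
Remaining 891 kWh × €0.213 = €189.78
Energy charge = €253.68; + service €11.83 = €265.51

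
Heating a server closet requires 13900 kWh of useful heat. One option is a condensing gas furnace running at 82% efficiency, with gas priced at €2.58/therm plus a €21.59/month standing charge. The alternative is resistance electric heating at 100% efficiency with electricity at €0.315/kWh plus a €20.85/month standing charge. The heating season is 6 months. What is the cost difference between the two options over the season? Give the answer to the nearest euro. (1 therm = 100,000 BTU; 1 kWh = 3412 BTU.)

Heat load = 13900 kWh × 3412 = 47,426,800 BTU
Gas: input = 47,426,800 / 0.82 = 57,837,561 BTU = 578.4 therm → 578.4 × €2.58 = €1,492.21; + 6 × €21.59 standing = €1,621.75
Electric: 47,426,800 BTU / 3412 = 13,900 kWh → × €0.315 = €4,378.50; + 6 × €20.85 standing = €4,503.60
Difference = |€1,621.75 − €4,503.60| = €2,881.85 ≈ €2882

€2882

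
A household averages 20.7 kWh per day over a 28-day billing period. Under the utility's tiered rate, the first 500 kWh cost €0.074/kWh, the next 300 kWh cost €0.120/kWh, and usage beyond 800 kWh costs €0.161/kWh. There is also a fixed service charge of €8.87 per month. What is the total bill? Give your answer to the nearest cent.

€55.42

Usage = 20.7 kWh/day × 28 days = 579.6 kWh
First 500 kWh × €0.074 = €37.00
Next 79.6 kWh × €0.120 = €9.55
Remaining tier: 0 kWh (not reached)
Energy charge = €46.55; + service €8.87 = €55.42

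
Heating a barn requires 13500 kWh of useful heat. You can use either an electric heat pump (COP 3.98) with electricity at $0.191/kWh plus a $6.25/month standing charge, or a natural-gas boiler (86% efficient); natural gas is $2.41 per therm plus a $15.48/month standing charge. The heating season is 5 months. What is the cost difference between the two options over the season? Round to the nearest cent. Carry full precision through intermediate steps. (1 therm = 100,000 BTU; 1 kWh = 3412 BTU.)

$689.09

Heat load = 13500 kWh × 3412 = 46,062,000 BTU
Gas: input = 46,062,000 / 0.86 = 53,560,465 BTU = 535.6 therm → 535.6 × $2.41 = $1,290.81; + 5 × $15.48 standing = $1,368.21
Heat pump: 46,062,000 BTU / 3412 = 13,500 kWh heat; / 3.98 = 3,392 kWh in → × $0.191 = $647.86; + 5 × $6.25 standing = $679.11
Difference = |$1,368.21 − $679.11| = $689.09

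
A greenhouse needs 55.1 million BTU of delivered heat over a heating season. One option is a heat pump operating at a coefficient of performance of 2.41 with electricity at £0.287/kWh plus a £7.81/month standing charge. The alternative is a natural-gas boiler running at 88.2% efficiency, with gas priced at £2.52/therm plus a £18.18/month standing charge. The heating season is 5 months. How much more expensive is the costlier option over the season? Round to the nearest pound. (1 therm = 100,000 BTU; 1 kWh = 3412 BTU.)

Heat load = 55.1 × 10⁶ BTU = 55,100,000 BTU
Gas: input = 55,100,000 / 0.882 = 62,471,655 BTU = 624.7 therm → 624.7 × £2.52 = £1,574.29; + 5 × £18.18 standing = £1,665.19
Heat pump: 55,100,000 BTU / 3412 = 16,150 kWh heat; / 2.41 = 6,701 kWh in → × £0.287 = £1,923.12; + 5 × £7.81 standing = £1,962.17
Difference = |£1,665.19 − £1,962.17| = £296.99 ≈ £297

£297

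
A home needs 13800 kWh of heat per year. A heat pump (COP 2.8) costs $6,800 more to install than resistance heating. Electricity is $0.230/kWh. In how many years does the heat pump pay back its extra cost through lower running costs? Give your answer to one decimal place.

3.3 years

Resistance: 13800 kWh × $0.230 = $3,174.00/yr
Heat pump: 13800 / 2.8 = 4929 kWh in → × $0.230 = $1,133.57/yr
Annual savings = $2,040.43
Payback = $6,800 / $2,040.43 = 3.33 years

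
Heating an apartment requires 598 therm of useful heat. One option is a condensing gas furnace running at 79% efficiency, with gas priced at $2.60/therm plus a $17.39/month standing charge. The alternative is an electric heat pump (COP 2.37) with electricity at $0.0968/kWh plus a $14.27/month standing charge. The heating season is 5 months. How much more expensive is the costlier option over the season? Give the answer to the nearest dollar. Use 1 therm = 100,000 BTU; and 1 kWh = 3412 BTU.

Heat load = 598 therm × 100,000 = 59,800,000 BTU
Gas: input = 59,800,000 / 0.790 = 75,696,203 BTU = 757 therm → 757 × $2.60 = $1,968.10; + 5 × $17.39 standing = $2,055.05
Heat pump: 59,800,000 BTU / 3412 = 17,530 kWh heat; / 2.37 = 7,395 kWh in → × $0.0968 = $715.85; + 5 × $14.27 standing = $787.20
Difference = |$2,055.05 − $787.20| = $1,267.86 ≈ $1268

$1268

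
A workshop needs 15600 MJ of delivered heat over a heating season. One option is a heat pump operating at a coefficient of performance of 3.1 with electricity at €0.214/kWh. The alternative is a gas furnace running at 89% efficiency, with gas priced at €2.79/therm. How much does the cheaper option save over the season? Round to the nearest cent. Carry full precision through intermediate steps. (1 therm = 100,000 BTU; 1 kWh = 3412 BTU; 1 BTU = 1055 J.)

€164.37

Heat load = 15600 MJ = 15,600,000,000 J / 1055 = 14,786,730 BTU
Gas: input = 14,786,730 / 0.89 = 16,614,303 BTU = 166.1 therm → 166.1 × €2.79 = €463.54
Heat pump: 14,786,730 BTU / 3412 = 4,334 kWh heat; / 3.1 = 1,398 kWh in → × €0.214 = €299.17
Difference = |€463.54 − €299.17| = €164.37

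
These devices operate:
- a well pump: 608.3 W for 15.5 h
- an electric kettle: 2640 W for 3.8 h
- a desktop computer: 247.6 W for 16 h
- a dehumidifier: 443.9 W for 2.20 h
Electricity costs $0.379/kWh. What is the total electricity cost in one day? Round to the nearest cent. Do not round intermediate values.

well pump: 608.3 W × 15.5 h = 9,429 Wh = 9.429 kWh
electric kettle: 2640 W × 3.8 h = 10,032 Wh = 10.03 kWh
desktop computer: 247.6 W × 16 h = 3,962 Wh = 3.962 kWh
dehumidifier: 443.9 W × 2.20 h = 977 Wh = 0.9766 kWh
Total energy = 9.429 + 10.03 + 3.962 + 0.9766 = 24.4 kWh
Cost = 24.4 kWh × $0.379 = $9.25

$9.25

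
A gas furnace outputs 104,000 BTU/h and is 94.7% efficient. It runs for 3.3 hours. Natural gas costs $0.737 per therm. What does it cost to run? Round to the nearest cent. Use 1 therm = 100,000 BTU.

Heat delivered = 104,000 BTU/h × 3.3 h = 343,200 BTU
Gas input = 343,200 / 0.947 = 362,408 BTU
= 362,408 / 100,000 = 3.624 therm
Cost = 3.624 × $0.737/therm = $2.67

$2.67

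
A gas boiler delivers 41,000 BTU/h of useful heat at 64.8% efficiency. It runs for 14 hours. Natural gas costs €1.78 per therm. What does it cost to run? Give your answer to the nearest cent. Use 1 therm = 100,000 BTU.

€15.77

Heat delivered = 41,000 BTU/h × 14 h = 574,000 BTU
Gas input = 574,000 / 0.648 = 885,802 BTU
= 885,802 / 100,000 = 8.858 therm
Cost = 8.858 × €1.78/therm = €15.77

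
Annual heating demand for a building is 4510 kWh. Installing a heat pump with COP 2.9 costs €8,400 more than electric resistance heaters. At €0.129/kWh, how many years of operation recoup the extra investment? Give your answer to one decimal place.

22.0 years

Resistance: 4510 kWh × €0.129 = €581.79/yr
Heat pump: 4510 / 2.9 = 1555 kWh in → × €0.129 = €200.62/yr
Annual savings = €381.17
Payback = €8,400 / €381.17 = 22 years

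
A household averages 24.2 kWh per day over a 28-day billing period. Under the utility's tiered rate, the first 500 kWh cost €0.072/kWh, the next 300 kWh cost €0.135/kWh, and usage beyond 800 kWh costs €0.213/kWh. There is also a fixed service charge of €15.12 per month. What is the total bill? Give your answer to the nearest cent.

€75.10

Usage = 24.2 kWh/day × 28 days = 677.6 kWh
First 500 kWh × €0.072 = €36.00
Next 177.6 kWh × €0.135 = €23.98
Remaining tier: 0 kWh (not reached)
Energy charge = €59.98; + service €15.12 = €75.10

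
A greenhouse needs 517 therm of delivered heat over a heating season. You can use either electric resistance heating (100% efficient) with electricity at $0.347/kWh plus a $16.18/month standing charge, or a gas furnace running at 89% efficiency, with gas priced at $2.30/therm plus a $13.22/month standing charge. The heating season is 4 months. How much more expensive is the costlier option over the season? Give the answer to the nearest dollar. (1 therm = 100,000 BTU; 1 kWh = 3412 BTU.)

Heat load = 517 therm × 100,000 = 51,700,000 BTU
Gas: input = 51,700,000 / 0.89 = 58,089,888 BTU = 580.9 therm → 580.9 × $2.30 = $1,336.07; + 4 × $13.22 standing = $1,388.95
Electric: 51,700,000 BTU / 3412 = 15,150 kWh → × $0.347 = $5,257.88; + 4 × $16.18 standing = $5,322.60
Difference = |$1,388.95 − $5,322.60| = $3,933.66 ≈ $3934

$3934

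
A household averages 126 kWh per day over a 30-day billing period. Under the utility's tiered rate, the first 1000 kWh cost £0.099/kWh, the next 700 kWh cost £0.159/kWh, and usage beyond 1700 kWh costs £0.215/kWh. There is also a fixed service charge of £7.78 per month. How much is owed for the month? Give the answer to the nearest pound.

Usage = 126 kWh/day × 30 days = 3780 kWh
First 1000 kWh × £0.099 = £99.00
Next 700 kWh × £0.159 = £111.30
Remaining 2080 kWh × £0.215 = £447.20
Energy charge = £657.50; + service £7.78 = £665.28 ≈ £665

£665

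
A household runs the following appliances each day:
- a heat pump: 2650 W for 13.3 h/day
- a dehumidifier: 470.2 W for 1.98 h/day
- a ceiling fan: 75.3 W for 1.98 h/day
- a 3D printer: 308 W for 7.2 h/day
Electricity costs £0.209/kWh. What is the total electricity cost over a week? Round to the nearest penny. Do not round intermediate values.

£56.39

heat pump: 2650 W × 13.3 h × 7 d = 246,715 Wh = 246.7 kWh
dehumidifier: 470.2 W × 1.98 h × 7 d = 6,517 Wh = 6.517 kWh
ceiling fan: 75.3 W × 1.98 h × 7 d = 1,044 Wh = 1.044 kWh
3D printer: 308 W × 7.2 h × 7 d = 15,523 Wh = 15.52 kWh
Total energy = 246.7 + 6.517 + 1.044 + 15.52 = 269.8 kWh
Cost = 269.8 kWh × £0.209 = £56.39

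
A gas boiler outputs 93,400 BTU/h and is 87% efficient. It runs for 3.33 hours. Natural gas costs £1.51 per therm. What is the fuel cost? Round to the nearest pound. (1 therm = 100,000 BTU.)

Heat delivered = 93,400 BTU/h × 3.33 h = 311,022 BTU
Gas input = 311,022 / 0.87 = 357,497 BTU
= 357,497 / 100,000 = 3.575 therm
Cost = 3.575 × £1.51/therm = £5.40 ≈ £5

£5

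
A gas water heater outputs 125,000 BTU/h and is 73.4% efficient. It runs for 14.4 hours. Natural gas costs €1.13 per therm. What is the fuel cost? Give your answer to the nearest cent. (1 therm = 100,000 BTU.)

Heat delivered = 125,000 BTU/h × 14.4 h = 1,800,000 BTU
Gas input = 1,800,000 / 0.734 = 2,452,316 BTU
= 2,452,316 / 100,000 = 24.52 therm
Cost = 24.52 × €1.13/therm = €27.71

€27.71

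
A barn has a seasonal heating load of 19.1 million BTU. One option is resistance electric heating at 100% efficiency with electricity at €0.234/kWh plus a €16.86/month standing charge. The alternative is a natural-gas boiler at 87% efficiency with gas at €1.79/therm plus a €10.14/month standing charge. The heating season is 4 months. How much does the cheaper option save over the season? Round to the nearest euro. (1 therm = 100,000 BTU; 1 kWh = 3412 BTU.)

€944

Heat load = 19.1 × 10⁶ BTU = 19,100,000 BTU
Gas: input = 19,100,000 / 0.87 = 21,954,023 BTU = 219.5 therm → 219.5 × €1.79 = €392.98; + 4 × €10.14 standing = €433.54
Electric: 19,100,000 BTU / 3412 = 5,598 kWh → × €0.234 = €1,309.91; + 4 × €16.86 standing = €1,377.35
Difference = |€433.54 − €1,377.35| = €943.81 ≈ €944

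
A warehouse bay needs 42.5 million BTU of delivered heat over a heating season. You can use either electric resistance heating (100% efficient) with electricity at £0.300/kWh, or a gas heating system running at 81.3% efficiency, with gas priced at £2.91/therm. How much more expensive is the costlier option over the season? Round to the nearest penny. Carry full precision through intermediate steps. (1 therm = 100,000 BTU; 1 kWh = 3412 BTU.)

£2215.59

Heat load = 42.5 × 10⁶ BTU = 42,500,000 BTU
Gas: input = 42,500,000 / 0.813 = 52,275,523 BTU = 522.8 therm → 522.8 × £2.91 = £1,521.22
Electric: 42,500,000 BTU / 3412 = 12,460 kWh → × £0.300 = £3,736.81
Difference = |£1,521.22 − £3,736.81| = £2,215.59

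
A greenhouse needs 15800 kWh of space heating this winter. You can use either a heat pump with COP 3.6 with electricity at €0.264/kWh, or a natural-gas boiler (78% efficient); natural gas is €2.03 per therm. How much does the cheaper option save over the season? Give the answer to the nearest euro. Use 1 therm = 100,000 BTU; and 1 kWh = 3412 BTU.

Heat load = 15800 kWh × 3412 = 53,909,600 BTU
Gas: input = 53,909,600 / 0.78 = 69,114,872 BTU = 691.1 therm → 691.1 × €2.03 = €1,403.03
Heat pump: 53,909,600 BTU / 3412 = 15,800 kWh heat; / 3.6 = 4,389 kWh in → × €0.264 = €1,158.67
Difference = |€1,403.03 − €1,158.67| = €244.37 ≈ €244

€244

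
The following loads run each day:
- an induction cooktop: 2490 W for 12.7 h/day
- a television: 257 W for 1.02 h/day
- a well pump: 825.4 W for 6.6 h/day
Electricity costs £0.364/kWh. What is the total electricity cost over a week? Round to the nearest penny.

induction cooktop: 2490 W × 12.7 h × 7 d = 221,361 Wh = 221.4 kWh
television: 257 W × 1.02 h × 7 d = 1,835 Wh = 1.835 kWh
well pump: 825.4 W × 6.6 h × 7 d = 38,133 Wh = 38.13 kWh
Total energy = 221.4 + 1.835 + 38.13 = 261.3 kWh
Cost = 261.3 kWh × £0.364 = £95.12

£95.12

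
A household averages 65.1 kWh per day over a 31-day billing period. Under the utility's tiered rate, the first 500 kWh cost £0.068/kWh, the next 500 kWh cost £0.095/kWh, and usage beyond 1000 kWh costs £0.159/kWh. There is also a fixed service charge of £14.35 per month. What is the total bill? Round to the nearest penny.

£257.73

Usage = 65.1 kWh/day × 31 days = 2018.1 kWh
First 500 kWh × £0.068 = £34.00
Next 500 kWh × £0.095 = £47.50
Remaining 1018.1 kWh × £0.159 = £161.88
Energy charge = £243.38; + service £14.35 = £257.73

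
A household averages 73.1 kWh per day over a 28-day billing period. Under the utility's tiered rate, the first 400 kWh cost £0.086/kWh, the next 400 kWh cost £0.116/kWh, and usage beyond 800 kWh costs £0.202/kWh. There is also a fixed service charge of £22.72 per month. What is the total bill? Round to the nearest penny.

Usage = 73.1 kWh/day × 28 days = 2046.8 kWh
First 400 kWh × £0.086 = £34.40
Next 400 kWh × £0.116 = £46.40
Remaining 1246.8 kWh × £0.202 = £251.85
Energy charge = £332.65; + service £22.72 = £355.37

£355.37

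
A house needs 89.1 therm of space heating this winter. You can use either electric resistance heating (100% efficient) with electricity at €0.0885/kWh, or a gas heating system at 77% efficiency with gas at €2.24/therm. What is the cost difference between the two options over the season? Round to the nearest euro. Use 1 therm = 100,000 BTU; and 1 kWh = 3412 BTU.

Heat load = 89.1 therm × 100,000 = 8,910,000 BTU
Gas: input = 8,910,000 / 0.77 = 11,571,429 BTU = 115.7 therm → 115.7 × €2.24 = €259.20
Electric: 8,910,000 BTU / 3412 = 2,611 kWh → × €0.0885 = €231.11
Difference = |€259.20 − €231.11| = €28.09 ≈ €28

€28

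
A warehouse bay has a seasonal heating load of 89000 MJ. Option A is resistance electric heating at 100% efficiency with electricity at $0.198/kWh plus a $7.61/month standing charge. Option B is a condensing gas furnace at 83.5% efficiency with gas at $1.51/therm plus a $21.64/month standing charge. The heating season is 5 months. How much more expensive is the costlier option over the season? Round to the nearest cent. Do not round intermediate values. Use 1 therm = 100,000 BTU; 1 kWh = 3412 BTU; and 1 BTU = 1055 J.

Heat load = 89000 MJ = 89,000,000,000 J / 1055 = 84,360,190 BTU
Gas: input = 84,360,190 / 0.835 = 101,030,167 BTU = 1,010 therm → 1,010 × $1.51 = $1,525.56; + 5 × $21.64 standing = $1,633.76
Electric: 84,360,190 BTU / 3412 = 24,720 kWh → × $0.198 = $4,895.46; + 5 × $7.61 standing = $4,933.51
Difference = |$1,633.76 − $4,933.51| = $3,299.76

$3299.76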